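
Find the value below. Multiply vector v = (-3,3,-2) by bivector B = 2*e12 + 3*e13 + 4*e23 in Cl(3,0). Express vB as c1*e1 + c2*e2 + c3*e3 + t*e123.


vB has grade-1 (vector) and grade-3 (trivector) parts: vB = (v _| B) + (v ^ B).
Vector part <vB>_1:
  e1: -v2*b12 - v3*b13 = -(3)*(2) - (-2)*(3) = 0
  e2: v1*b12 - v3*b23 = (-3)*(2) - (-2)*(4) = 2
  e3: v1*b13 + v2*b23 = (-3)*(3) + (3)*(4) = 3
Trivector part <vB>_3:
  e123: v1*b23 - v2*b13 + v3*b12 = (-3)*(4) - (3)*(3) + (-2)*(2) = -25
vB = 0*e1 + 2*e2 + 3*e3 - 25*e123


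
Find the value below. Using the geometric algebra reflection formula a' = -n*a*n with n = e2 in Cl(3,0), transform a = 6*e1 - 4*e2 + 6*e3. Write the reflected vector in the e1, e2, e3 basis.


Reflection formula: a' = -n*a*n, with n = e2 (unit vector, n^2 = 1).
For reflection through hyperplane perp to e2:
The component along e2 flips sign, others stay.
a = (6, -4, 6)
a' = (6, 4, 6)
a' = 6*e1 + 4*e2 + 6*e3


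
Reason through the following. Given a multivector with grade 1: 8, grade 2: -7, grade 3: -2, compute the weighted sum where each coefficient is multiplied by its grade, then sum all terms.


Grade-weighted sum = sum of grade_k * coefficient_k
1*8 = 8
2*(-7) = -14
3*(-2) = -6
Total = 8 + (-14) + (-6) = -12


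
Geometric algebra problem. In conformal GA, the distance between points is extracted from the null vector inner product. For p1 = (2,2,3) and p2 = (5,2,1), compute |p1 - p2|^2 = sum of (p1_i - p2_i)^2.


p1 - p2 = (-3, 0, 2)
|p1 - p2|^2 = (-3)^2 + 0^2 + 2^2
= 9 + 0 + 4
= 13


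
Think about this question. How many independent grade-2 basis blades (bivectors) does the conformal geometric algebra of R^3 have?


The conformal model of R^3 uses Cl(4,1) with m = 3 + 2 = 5 generators.
Number of grade-2 blades = C(m, 2) = C(5, 2)
= 5*4/2 = 10


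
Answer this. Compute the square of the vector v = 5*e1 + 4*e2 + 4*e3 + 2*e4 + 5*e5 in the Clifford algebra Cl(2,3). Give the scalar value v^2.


v^2 = sum of c_i^2 * e_i^2
Positive signature terms (e_i^2 = +1): 5^2 + 4^2 = 41
Negative signature terms (e_j^2 = -1): 4^2 + 2^2 + 5^2 = 45
v^2 = 41 - 45 = -4


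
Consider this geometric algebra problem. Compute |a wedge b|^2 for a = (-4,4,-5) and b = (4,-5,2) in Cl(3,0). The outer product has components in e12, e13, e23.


a wedge b = (a1*b2 - a2*b1)*e12 + (a1*b3 - a3*b1)*e13 + (a2*b3 - a3*b2)*e23
e12 coeff: (-4)*(-5) - 4*4 = 20 - 16 = 4
e13 coeff: (-4)*2 - (-5)*4 = -8 - (-20) = 12
e23 coeff: 4*2 - (-5)*(-5) = 8 - 25 = -17
|a wedge b|^2 = 4^2 + 12^2 + (-17)^2
= 16 + 144 + 289
= 449


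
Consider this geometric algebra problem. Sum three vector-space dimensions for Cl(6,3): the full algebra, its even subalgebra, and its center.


n = 6 + 3 = 9
Total dim = 2^9 = 512
Even subalgebra dim = 2^8 = 256
n is odd, so center dim = 2
Sum = 512 + 256 + 2 = 770


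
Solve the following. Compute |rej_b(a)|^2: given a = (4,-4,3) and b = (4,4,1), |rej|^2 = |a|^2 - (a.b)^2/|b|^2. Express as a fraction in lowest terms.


|a|^2 = 4^2 + (-4)^2 + 3^2 = 41
|b|^2 = 4^2 + 4^2 + 1^2 = 33
a . b = 4*4 + (-4)*4 + 3*1 = 3
(a.b)^2 = 3^2 = 9
|rej|^2 = 41 - 9/33
= (1353 - 9)/33
= 1344/33
In lowest terms: 448/11


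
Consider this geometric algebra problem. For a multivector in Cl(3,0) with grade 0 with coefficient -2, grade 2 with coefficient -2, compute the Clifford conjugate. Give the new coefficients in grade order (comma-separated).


Clifford conjugate sign for grade k: (-1)^(k(k+1)/2)
Grade 0: (-1)^(0*1/2) = (-1)^0 = 1, coeff -2 -> -2
Grade 2: (-1)^(2*3/2) = (-1)^3 = -1, coeff -2 -> 2
Conjugated coefficients: -2, 2


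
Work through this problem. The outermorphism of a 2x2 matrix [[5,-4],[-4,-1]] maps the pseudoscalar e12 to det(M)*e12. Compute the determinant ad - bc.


The outermorphism of a linear map f sends e1^e2 to f(e1)^f(e2).
f(e1) = 5*e1 - 4*e2
f(e2) = -4*e1 - 1*e2
f(e1) ^ f(e2) = (5*e1 - 4*e2) ^ (-4*e1 - 1*e2)
= 5*(-1)*e12 + (-4)*(-4)*e21
= (-5 - 16)*e12
= -21*e12
Coefficient = -21


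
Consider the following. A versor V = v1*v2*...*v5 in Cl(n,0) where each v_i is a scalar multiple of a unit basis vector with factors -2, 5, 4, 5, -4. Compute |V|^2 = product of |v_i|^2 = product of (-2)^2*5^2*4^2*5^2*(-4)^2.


Each vector v_i has |v_i|^2 = s_i^2
Squared scales: (-2)^2 = 4, 5^2 = 25, 4^2 = 16, 5^2 = 25, (-4)^2 = 16
|V|^2 = 4 * 25 * 16 * 25 * 16
= 640000


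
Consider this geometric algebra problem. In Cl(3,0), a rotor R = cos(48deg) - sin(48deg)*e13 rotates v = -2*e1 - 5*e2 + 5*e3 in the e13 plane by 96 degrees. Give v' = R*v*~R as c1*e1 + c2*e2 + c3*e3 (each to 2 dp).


Rotor R = cos(48deg) - sin(48deg)*e13
Rotation angle theta = 2 * 48 = 96 degrees in the e13 plane (e1 -> e3).
The component perpendicular to the plane (e2) is invariant: v'_2 = v2 = -5.00
cos(96deg) = -0.1045, sin(96deg) = 0.9945
v'_1 = v1*cos(theta) - v3*sin(theta) = -2*(-0.1045) - 5*0.9945 = -4.76
v'_3 = v1*sin(theta) + v3*cos(theta) = -2*0.9945 + 5*(-0.1045) = -2.51
v' = -4.76*e1 - 5.00*e2 - 2.51*e3


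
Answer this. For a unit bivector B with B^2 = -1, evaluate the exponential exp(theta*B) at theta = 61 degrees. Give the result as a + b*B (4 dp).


For a unit bivector B with B^2 = -1, the exponential series gives
e^(theta*B) = cos(theta) + sin(theta)*B (the GA analogue of Euler's formula).
theta = 61 degrees = 1.064651 rad
cos(61 deg) = 0.4848
sin(61 deg) = 0.8746
exp(theta*B) = 0.4848 + 0.8746*B


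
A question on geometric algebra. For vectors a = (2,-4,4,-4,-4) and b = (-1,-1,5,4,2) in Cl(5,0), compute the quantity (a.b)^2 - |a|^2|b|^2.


a . b = 2*(-1) + (-4)*(-1) + 4*5 + (-4)*4 + (-4)*2
= -2 + 4 + 20 + (-16) + (-8) = -2
|a|^2 = 2^2 + (-4)^2 + 4^2 + (-4)^2 + (-4)^2 = 68
|b|^2 = (-1)^2 + (-1)^2 + 5^2 + 4^2 + 2^2 = 47
(a.b)^2 = (-2)^2 = 4
|a|^2 * |b|^2 = 68 * 47 = 3196
Result = 4 - 3196 = -3192


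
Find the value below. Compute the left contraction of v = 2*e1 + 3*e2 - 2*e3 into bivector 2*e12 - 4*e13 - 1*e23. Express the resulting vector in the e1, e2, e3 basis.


Left contraction v _| B = <vB>_1 (grade-1 part of the geometric product vB).
Using e1_|e12 = e2, e2_|e12 = -e1, e1_|e13 = e3, e3_|e13 = -e1, e2_|e23 = e3, e3_|e23 = -e2:
e1 coeff: -v2*b12 - v3*b13 = -(3)*(2) - (-2)*(-4) = -14
e2 coeff: v1*b12 - v3*b23 = (2)*(2) - (-2)*(-1) = 2
e3 coeff: v1*b13 + v2*b23 = (2)*(-4) + (3)*(-1) = -11
v _| B = -14*e1 + 2*e2 - 11*e3


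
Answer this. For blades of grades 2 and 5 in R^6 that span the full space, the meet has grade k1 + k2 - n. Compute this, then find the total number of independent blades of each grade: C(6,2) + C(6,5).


Meet grade = grade(A) + grade(B) - n
= 2 + 5 - 6 = 1
C(6,2) = 15
C(6,5) = 6
dim_A + dim_B = 15 + 6 = 21


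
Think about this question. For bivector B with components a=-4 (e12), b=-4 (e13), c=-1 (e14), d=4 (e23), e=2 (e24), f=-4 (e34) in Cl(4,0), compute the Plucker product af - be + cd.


Plucker relation: af - be + cd
a*f = (-4)*(-4) = 16
b*e = (-4)*2 = -8
c*d = (-1)*4 = -4
af - be + cd = 16 - (-8) + (-4)
= 20


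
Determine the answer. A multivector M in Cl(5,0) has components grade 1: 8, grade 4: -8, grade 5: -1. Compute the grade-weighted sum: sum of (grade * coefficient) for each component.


Grade-weighted sum = sum of grade_k * coefficient_k
1*8 = 8
4*(-8) = -32
5*(-1) = -5
Total = 8 + (-32) + (-5) = -29


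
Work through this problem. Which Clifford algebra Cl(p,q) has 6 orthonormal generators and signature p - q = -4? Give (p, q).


We need p + q = 6 and p - q = -4.
Adding: 2p = 6 + (-4) = 2, so p = 1.
Then q = 6 - 1 = 5.
(p, q) = (1, 5)


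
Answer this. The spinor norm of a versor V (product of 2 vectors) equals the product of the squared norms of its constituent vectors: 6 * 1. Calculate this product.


Spinor norm N(V) = |v1|^2 * |v2|^2 * ... * |v2|^2
= 6 * 1
Running product: 6, 6
N(V) = 6


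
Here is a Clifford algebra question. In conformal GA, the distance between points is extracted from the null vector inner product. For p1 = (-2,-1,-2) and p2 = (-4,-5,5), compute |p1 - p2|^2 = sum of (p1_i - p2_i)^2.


p1 - p2 = (2, 4, -7)
|p1 - p2|^2 = 2^2 + 4^2 + (-7)^2
= 4 + 16 + 49
= 69


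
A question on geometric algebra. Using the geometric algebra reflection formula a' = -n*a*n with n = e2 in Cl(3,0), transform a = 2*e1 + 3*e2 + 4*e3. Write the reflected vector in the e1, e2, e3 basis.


Reflection formula: a' = -n*a*n, with n = e2 (unit vector, n^2 = 1).
For reflection through hyperplane perp to e2:
The component along e2 flips sign, others stay.
a = (2, 3, 4)
a' = (2, -3, 4)
a' = 2*e1 - 3*e2 + 4*e3


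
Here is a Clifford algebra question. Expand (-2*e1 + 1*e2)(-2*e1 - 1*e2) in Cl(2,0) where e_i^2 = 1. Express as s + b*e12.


Expand: (-2*e1 + 1*e2)(-2*e1 - 1*e2)
= (-2)*(-2)*e1e1 + (-2)*(-1)*e1e2 + 1*(-2)*e2e1 + 1*(-1)*e2e2
Using e1^2 = e2^2 = 1, e2e1 = -e1e2:
Scalar part s = (-2)*(-2) + 1*(-1) = 4 + (-1) = 3
Bivector part b = (-2)*(-1) - 1*(-2) = 2 - (-2) = 4
uv = 3 + 4*e12


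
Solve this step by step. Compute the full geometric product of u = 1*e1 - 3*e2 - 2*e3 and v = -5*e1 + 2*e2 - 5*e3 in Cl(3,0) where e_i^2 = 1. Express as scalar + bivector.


In Cl(3,0): e_i^2 = 1, e_ie_j = -e_je_i for i != j.
Scalar part = u . v = 1*(-5) + (-3)*2 + (-2)*(-5)
= -5 + (-6) + 10 = -1
e12 coeff = 1*2 - (-3)*(-5) = 2 - 15 = -13
e13 coeff = 1*(-5) - (-2)*(-5) = -5 - 10 = -15
e23 coeff = (-3)*(-5) - (-2)*2 = 15 - (-4) = 19
uv = -1 - 13*e12 - 15*e13 + 19*e23


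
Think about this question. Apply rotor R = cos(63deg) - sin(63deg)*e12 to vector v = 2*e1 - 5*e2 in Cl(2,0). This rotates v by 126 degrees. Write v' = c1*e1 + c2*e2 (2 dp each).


Rotor R = cos(63deg) - sin(63deg)*e12
Rotation angle theta = 2 * 63 = 126 degrees
v' = R*v*~R rotates v by theta.
cos(126deg) = -0.5878, sin(126deg) = 0.8090
v'_1 = 2*cos(126deg) - (-5)*sin(126deg)
= 2*(-0.5878) - (-5)*0.8090
= 2.87
v'_2 = 2*sin(126deg) + (-5)*cos(126deg)
= 2*0.8090 + (-5)*(-0.5878)
= 4.56
v' = 2.87*e1 + 4.56*e2


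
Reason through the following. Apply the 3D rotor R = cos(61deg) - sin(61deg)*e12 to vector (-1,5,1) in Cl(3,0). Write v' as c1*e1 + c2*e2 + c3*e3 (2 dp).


Rotor R = cos(61deg) - sin(61deg)*e12
Rotation angle theta = 2 * 61 = 122 degrees in the e12 plane (e1 -> e2).
The component perpendicular to the plane (e3) is invariant: v'_3 = v3 = 1.00
cos(122deg) = -0.5299, sin(122deg) = 0.8480
v'_1 = v1*cos(theta) - v2*sin(theta) = -1*(-0.5299) - 5*0.8480 = -3.71
v'_2 = v1*sin(theta) + v2*cos(theta) = -1*0.8480 + 5*(-0.5299) = -3.50
v' = -3.71*e1 - 3.50*e2 + 1.00*e3


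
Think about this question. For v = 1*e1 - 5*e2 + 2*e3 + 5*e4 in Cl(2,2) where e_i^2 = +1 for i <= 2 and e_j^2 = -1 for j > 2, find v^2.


v^2 = sum of c_i^2 * e_i^2
Positive signature terms (e_i^2 = +1): 1^2 + (-5)^2 = 26
Negative signature terms (e_j^2 = -1): 2^2 + 5^2 = 29
v^2 = 26 - 29 = -3


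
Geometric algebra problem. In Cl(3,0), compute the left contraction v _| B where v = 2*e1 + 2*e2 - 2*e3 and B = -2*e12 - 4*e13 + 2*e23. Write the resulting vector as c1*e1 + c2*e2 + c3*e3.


Left contraction v _| B = <vB>_1 (grade-1 part of the geometric product vB).
Using e1_|e12 = e2, e2_|e12 = -e1, e1_|e13 = e3, e3_|e13 = -e1, e2_|e23 = e3, e3_|e23 = -e2:
e1 coeff: -v2*b12 - v3*b13 = -(2)*(-2) - (-2)*(-4) = -4
e2 coeff: v1*b12 - v3*b23 = (2)*(-2) - (-2)*(2) = 0
e3 coeff: v1*b13 + v2*b23 = (2)*(-4) + (2)*(2) = -4
v _| B = -4*e1 + 0*e2 - 4*e3


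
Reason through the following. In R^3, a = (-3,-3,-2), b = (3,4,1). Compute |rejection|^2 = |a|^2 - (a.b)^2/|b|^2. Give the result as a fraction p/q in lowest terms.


|a|^2 = (-3)^2 + (-3)^2 + (-2)^2 = 22
|b|^2 = 3^2 + 4^2 + 1^2 = 26
a . b = (-3)*3 + (-3)*4 + (-2)*1 = -23
(a.b)^2 = (-23)^2 = 529
|rej|^2 = 22 - 529/26
= (572 - 529)/26
= 43/26
In lowest terms: 43/26


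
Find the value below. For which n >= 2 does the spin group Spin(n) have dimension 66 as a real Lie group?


dim Spin(n) = dim so(n) = n(n-1)/2.
Solve n(n-1)/2 = 66, i.e. n^2 - n - 132 = 0.
Discriminant = 1 + 8*66 = 529
n = (1 + sqrt(529))/2 = (1 + 23)/2 = 12


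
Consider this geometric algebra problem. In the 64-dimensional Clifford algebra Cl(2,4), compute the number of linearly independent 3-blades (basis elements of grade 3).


Number of grade-k basis blades in Cl(p,q) with n = p + q is C(n, k).
n = 2 + 4 = 6
C(6, 3) = 6! / (3! * 3!)
= 720 / (6 * 6)
= 20


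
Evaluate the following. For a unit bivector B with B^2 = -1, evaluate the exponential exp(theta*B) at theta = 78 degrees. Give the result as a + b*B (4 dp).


For a unit bivector B with B^2 = -1, the exponential series gives
e^(theta*B) = cos(theta) + sin(theta)*B (the GA analogue of Euler's formula).
theta = 78 degrees = 1.361357 rad
cos(78 deg) = 0.2079
sin(78 deg) = 0.9781
exp(theta*B) = 0.2079 + 0.9781*B


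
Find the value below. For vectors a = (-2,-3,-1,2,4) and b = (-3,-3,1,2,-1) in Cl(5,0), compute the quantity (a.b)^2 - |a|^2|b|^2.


a . b = (-2)*(-3) + (-3)*(-3) + (-1)*1 + 2*2 + 4*(-1)
= 6 + 9 + (-1) + 4 + (-4) = 14
|a|^2 = (-2)^2 + (-3)^2 + (-1)^2 + 2^2 + 4^2 = 34
|b|^2 = (-3)^2 + (-3)^2 + 1^2 + 2^2 + (-1)^2 = 24
(a.b)^2 = 14^2 = 196
|a|^2 * |b|^2 = 34 * 24 = 816
Result = 196 - 816 = -620


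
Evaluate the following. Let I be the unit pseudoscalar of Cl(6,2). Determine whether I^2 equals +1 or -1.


The pseudoscalar I = e1...e_n (product of all n generators) of Cl(p,q) satisfies I^2 = (-1)^(q + n(n-1)/2).
p = 6, q = 2, n = p + q = 8
n(n-1)/2 = 8 * 7 / 2 = 28
Exponent = q + n(n-1)/2 = 2 + 28 = 30
I^2 = (-1)^30 = +1


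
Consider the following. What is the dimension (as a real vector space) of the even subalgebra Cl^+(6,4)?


Even subalgebra dimension = 2^(n-1)
n = 6 + 4 = 10
2^(10 - 1) = 2^9 = 512
Verification: sum of C(10,k) for even k = 1 + 45 + 210 + 210 + 45 + 1 = 512
Result = 512


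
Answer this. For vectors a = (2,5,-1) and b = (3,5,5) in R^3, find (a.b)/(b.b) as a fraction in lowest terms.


Projection coefficient = (a . b) / (b . b)
a . b = 2*3 + 5*5 + (-1)*5
= 6 + 25 + (-5) = 26
b . b = 3^2 + 5^2 + 5^2
= 9 + 25 + 25 = 59
Coefficient = 26/59
In lowest terms: 26/59


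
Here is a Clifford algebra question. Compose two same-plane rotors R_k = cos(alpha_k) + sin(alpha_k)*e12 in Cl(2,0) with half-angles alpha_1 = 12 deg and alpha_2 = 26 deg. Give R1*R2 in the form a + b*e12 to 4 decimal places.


Same-plane rotors commute and their half-angles add:
R1*R2 = cos(a1 + a2) + sin(a1 + a2)*e12.
a1 + a2 = 12 + 26 = 38 deg
cos(38 deg) = 0.7880
sin(38 deg) = 0.6157
R1*R2 = 0.7880 + 0.6157*e12


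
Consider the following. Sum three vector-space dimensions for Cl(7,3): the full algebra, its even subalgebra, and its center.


n = 7 + 3 = 10
Total dim = 2^10 = 1024
Even subalgebra dim = 2^9 = 512
n is even, so center dim = 1
Sum = 1024 + 512 + 1 = 1537


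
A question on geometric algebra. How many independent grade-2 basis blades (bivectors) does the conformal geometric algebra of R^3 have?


The conformal model of R^3 uses Cl(4,1) with m = 3 + 2 = 5 generators.
Number of grade-2 blades = C(m, 2) = C(5, 2)
= 5*4/2 = 10


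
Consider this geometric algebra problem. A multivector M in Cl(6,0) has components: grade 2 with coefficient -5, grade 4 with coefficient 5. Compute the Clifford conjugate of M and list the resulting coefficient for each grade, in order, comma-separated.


Clifford conjugate sign for grade k: (-1)^(k(k+1)/2)
Grade 2: (-1)^(2*3/2) = (-1)^3 = -1, coeff -5 -> 5
Grade 4: (-1)^(4*5/2) = (-1)^10 = 1, coeff 5 -> 5
Conjugated coefficients: 5, 5


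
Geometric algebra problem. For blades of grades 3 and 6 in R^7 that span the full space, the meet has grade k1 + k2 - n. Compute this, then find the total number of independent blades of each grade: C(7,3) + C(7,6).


Meet grade = grade(A) + grade(B) - n
= 3 + 6 - 7 = 2
C(7,3) = 35
C(7,6) = 7
dim_A + dim_B = 35 + 7 = 42


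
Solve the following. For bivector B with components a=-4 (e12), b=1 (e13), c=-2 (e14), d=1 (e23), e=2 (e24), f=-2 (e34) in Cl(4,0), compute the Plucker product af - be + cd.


Plucker relation: af - be + cd
a*f = (-4)*(-2) = 8
b*e = 1*2 = 2
c*d = (-2)*1 = -2
af - be + cd = 8 - 2 + (-2)
= 4


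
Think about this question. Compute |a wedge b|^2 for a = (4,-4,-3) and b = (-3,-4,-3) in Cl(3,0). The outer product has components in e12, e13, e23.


a wedge b = (a1*b2 - a2*b1)*e12 + (a1*b3 - a3*b1)*e13 + (a2*b3 - a3*b2)*e23
e12 coeff: 4*(-4) - (-4)*(-3) = -16 - 12 = -28
e13 coeff: 4*(-3) - (-3)*(-3) = -12 - 9 = -21
e23 coeff: (-4)*(-3) - (-3)*(-4) = 12 - 12 = 0
|a wedge b|^2 = (-28)^2 + (-21)^2 + 0^2
= 784 + 441 + 0
= 1225


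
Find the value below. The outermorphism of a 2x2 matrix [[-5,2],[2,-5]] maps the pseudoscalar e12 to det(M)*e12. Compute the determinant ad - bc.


The outermorphism of a linear map f sends e1^e2 to f(e1)^f(e2).
f(e1) = -5*e1 + 2*e2
f(e2) = 2*e1 - 5*e2
f(e1) ^ f(e2) = (-5*e1 + 2*e2) ^ (2*e1 - 5*e2)
= (-5)*(-5)*e12 + 2*2*e21
= (25 - 4)*e12
= 21*e12
Coefficient = 21


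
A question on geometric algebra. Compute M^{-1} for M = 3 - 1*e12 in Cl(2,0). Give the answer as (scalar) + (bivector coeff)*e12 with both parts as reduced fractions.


M = 3 - 1*e12, where e12^2 = -1.
Since M commutes with its reverse ~M = a - b*e12, M * ~M = a^2 - b^2*e12^2 = a^2 + b^2.
So M^{-1} = ~M / (a^2 + b^2) = (a - b*e12)/(a^2 + b^2).
a^2 + b^2 = 9 + 1 = 10
Scalar part = 3/10 = 3/10
Bivector coeff = 1/10 = 1/10
M^{-1} = 3/10 + 1/10*e12


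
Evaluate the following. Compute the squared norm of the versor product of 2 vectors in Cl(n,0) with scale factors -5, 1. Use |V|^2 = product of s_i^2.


Each vector v_i has |v_i|^2 = s_i^2
Squared scales: (-5)^2 = 25, 1^2 = 1
|V|^2 = 25 * 1
= 25


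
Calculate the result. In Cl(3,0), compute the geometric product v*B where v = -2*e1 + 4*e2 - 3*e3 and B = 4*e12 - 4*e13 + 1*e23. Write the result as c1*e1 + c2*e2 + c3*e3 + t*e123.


vB has grade-1 (vector) and grade-3 (trivector) parts: vB = (v _| B) + (v ^ B).
Vector part <vB>_1:
  e1: -v2*b12 - v3*b13 = -(4)*(4) - (-3)*(-4) = -28
  e2: v1*b12 - v3*b23 = (-2)*(4) - (-3)*(1) = -5
  e3: v1*b13 + v2*b23 = (-2)*(-4) + (4)*(1) = 12
Trivector part <vB>_3:
  e123: v1*b23 - v2*b13 + v3*b12 = (-2)*(1) - (4)*(-4) + (-3)*(4) = 2
vB = -28*e1 - 5*e2 + 12*e3 + 2*e123


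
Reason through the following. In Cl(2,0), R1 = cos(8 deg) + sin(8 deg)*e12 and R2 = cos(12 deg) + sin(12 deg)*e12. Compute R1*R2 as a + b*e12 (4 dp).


Same-plane rotors commute and their half-angles add:
R1*R2 = cos(a1 + a2) + sin(a1 + a2)*e12.
a1 + a2 = 8 + 12 = 20 deg
cos(20 deg) = 0.9397
sin(20 deg) = 0.3420
R1*R2 = 0.9397 + 0.3420*e12


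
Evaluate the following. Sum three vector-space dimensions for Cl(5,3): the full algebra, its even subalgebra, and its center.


n = 5 + 3 = 8
Total dim = 2^8 = 256
Even subalgebra dim = 2^7 = 128
n is even, so center dim = 1
Sum = 256 + 128 + 1 = 385


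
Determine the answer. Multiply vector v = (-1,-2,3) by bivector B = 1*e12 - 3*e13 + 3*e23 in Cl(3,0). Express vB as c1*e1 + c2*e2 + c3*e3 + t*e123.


vB has grade-1 (vector) and grade-3 (trivector) parts: vB = (v _| B) + (v ^ B).
Vector part <vB>_1:
  e1: -v2*b12 - v3*b13 = -(-2)*(1) - (3)*(-3) = 11
  e2: v1*b12 - v3*b23 = (-1)*(1) - (3)*(3) = -10
  e3: v1*b13 + v2*b23 = (-1)*(-3) + (-2)*(3) = -3
Trivector part <vB>_3:
  e123: v1*b23 - v2*b13 + v3*b12 = (-1)*(3) - (-2)*(-3) + (3)*(1) = -6
vB = 11*e1 - 10*e2 - 3*e3 - 6*e123


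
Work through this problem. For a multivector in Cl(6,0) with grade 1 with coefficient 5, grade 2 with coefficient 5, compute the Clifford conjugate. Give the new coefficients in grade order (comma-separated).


Clifford conjugate sign for grade k: (-1)^(k(k+1)/2)
Grade 1: (-1)^(1*2/2) = (-1)^1 = -1, coeff 5 -> -5
Grade 2: (-1)^(2*3/2) = (-1)^3 = -1, coeff 5 -> -5
Conjugated coefficients: -5, -5


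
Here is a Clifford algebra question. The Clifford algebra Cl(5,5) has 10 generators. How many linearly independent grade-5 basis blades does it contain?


Number of grade-k basis blades in Cl(p,q) with n = p + q is C(n, k).
n = 5 + 5 = 10
C(10, 5) = 10! / (5! * 5!)
= 3628800 / (120 * 120)
= 252


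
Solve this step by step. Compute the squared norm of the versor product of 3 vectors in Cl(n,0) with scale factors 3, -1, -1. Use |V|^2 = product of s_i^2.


Each vector v_i has |v_i|^2 = s_i^2
Squared scales: 3^2 = 9, (-1)^2 = 1, (-1)^2 = 1
|V|^2 = 9 * 1 * 1
= 9


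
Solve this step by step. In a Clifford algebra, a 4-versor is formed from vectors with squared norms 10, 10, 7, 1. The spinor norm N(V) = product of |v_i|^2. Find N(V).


Spinor norm N(V) = |v1|^2 * |v2|^2 * ... * |v4|^2
= 10 * 10 * 7 * 1
Running product: 10, 100, 700, 700
N(V) = 700


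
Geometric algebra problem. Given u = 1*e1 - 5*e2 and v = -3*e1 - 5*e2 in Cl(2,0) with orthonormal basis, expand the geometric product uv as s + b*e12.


Expand: (1*e1 - 5*e2)(-3*e1 - 5*e2)
= 1*(-3)*e1e1 + 1*(-5)*e1e2 + (-5)*(-3)*e2e1 + (-5)*(-5)*e2e2
Using e1^2 = e2^2 = 1, e2e1 = -e1e2:
Scalar part s = 1*(-3) + (-5)*(-5) = -3 + 25 = 22
Bivector part b = 1*(-5) - (-5)*(-3) = -5 - 15 = -20
uv = 22 - 20*e12


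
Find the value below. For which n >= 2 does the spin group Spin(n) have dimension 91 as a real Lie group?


dim Spin(n) = dim so(n) = n(n-1)/2.
Solve n(n-1)/2 = 91, i.e. n^2 - n - 182 = 0.
Discriminant = 1 + 8*91 = 729
n = (1 + sqrt(729))/2 = (1 + 27)/2 = 14


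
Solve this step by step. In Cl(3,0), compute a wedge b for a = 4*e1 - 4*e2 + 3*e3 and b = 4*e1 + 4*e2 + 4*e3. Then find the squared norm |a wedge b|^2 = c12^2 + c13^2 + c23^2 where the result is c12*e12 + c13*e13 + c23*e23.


a wedge b = (a1*b2 - a2*b1)*e12 + (a1*b3 - a3*b1)*e13 + (a2*b3 - a3*b2)*e23
e12 coeff: 4*4 - (-4)*4 = 16 - (-16) = 32
e13 coeff: 4*4 - 3*4 = 16 - 12 = 4
e23 coeff: (-4)*4 - 3*4 = -16 - 12 = -28
|a wedge b|^2 = 32^2 + 4^2 + (-28)^2
= 1024 + 16 + 784
= 1824


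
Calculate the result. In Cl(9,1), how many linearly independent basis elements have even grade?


Even subalgebra dimension = 2^(n-1)
n = 9 + 1 = 10
2^(10 - 1) = 2^9 = 512
Verification: sum of C(10,k) for even k = 1 + 45 + 210 + 210 + 45 + 1 = 512
Result = 512


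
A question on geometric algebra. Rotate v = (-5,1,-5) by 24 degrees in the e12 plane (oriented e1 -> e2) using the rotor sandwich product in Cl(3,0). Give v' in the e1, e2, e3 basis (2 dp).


Rotor R = cos(12deg) - sin(12deg)*e12
Rotation angle theta = 2 * 12 = 24 degrees in the e12 plane (e1 -> e2).
The component perpendicular to the plane (e3) is invariant: v'_3 = v3 = -5.00
cos(24deg) = 0.9135, sin(24deg) = 0.4067
v'_1 = v1*cos(theta) - v2*sin(theta) = -5*0.9135 - 1*0.4067 = -4.97
v'_2 = v1*sin(theta) + v2*cos(theta) = -5*0.4067 + 1*0.9135 = -1.12
v' = -4.97*e1 - 1.12*e2 - 5.00*e3


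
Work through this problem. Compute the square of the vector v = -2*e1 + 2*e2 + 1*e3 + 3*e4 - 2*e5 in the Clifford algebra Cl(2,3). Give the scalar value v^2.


v^2 = sum of c_i^2 * e_i^2
Positive signature terms (e_i^2 = +1): (-2)^2 + 2^2 = 8
Negative signature terms (e_j^2 = -1): 1^2 + 3^2 + (-2)^2 = 14
v^2 = 8 - 14 = -6


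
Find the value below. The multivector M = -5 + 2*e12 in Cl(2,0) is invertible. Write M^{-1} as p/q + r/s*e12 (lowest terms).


M = -5 + 2*e12, where e12^2 = -1.
Since M commutes with its reverse ~M = a - b*e12, M * ~M = a^2 - b^2*e12^2 = a^2 + b^2.
So M^{-1} = ~M / (a^2 + b^2) = (a - b*e12)/(a^2 + b^2).
a^2 + b^2 = 25 + 4 = 29
Scalar part = -5/29 = -5/29
Bivector coeff = -2/29 = -2/29
M^{-1} = -5/29 - 2/29*e12


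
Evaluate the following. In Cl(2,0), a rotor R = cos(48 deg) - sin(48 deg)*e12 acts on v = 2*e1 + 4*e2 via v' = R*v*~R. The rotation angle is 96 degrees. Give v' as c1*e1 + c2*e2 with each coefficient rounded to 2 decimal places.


Rotor R = cos(48deg) - sin(48deg)*e12
Rotation angle theta = 2 * 48 = 96 degrees
v' = R*v*~R rotates v by theta.
cos(96deg) = -0.1045, sin(96deg) = 0.9945
v'_1 = 2*cos(96deg) - 4*sin(96deg)
= 2*(-0.1045) - 4*0.9945
= -4.19
v'_2 = 2*sin(96deg) + 4*cos(96deg)
= 2*0.9945 + 4*(-0.1045)
= 1.57
v' = -4.19*e1 + 1.57*e2


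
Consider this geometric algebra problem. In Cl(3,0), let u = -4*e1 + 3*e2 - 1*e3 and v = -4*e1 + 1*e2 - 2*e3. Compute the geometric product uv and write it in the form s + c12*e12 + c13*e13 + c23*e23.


In Cl(3,0): e_i^2 = 1, e_ie_j = -e_je_i for i != j.
Scalar part = u . v = (-4)*(-4) + 3*1 + (-1)*(-2)
= 16 + 3 + 2 = 21
e12 coeff = (-4)*1 - 3*(-4) = -4 - (-12) = 8
e13 coeff = (-4)*(-2) - (-1)*(-4) = 8 - 4 = 4
e23 coeff = 3*(-2) - (-1)*1 = -6 - (-1) = -5
uv = 21 + 8*e12 + 4*e13 - 5*e23


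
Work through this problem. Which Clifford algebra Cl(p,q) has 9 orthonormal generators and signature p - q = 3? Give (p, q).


We need p + q = 9 and p - q = 3.
Adding: 2p = 9 + 3 = 12, so p = 6.
Then q = 9 - 6 = 3.
(p, q) = (6, 3)


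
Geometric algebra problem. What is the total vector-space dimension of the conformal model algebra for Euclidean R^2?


The conformal model of R^2 uses Cl(3,1): the 2 Euclidean generators plus two extra orthogonal generators e+ (e+^2 = +1) and e- (e-^2 = -1), from which the null vectors e0, einf are built.
Number of generators m = 2 + 2 = 4.
dim Cl(p,q) = 2^m = 2^4 = 16


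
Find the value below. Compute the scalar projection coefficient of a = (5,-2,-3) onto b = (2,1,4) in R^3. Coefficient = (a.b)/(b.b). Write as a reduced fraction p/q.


Projection coefficient = (a . b) / (b . b)
a . b = 5*2 + (-2)*1 + (-3)*4
= 10 + (-2) + (-12) = -4
b . b = 2^2 + 1^2 + 4^2
= 4 + 1 + 16 = 21
Coefficient = -4/21
In lowest terms: -4/21


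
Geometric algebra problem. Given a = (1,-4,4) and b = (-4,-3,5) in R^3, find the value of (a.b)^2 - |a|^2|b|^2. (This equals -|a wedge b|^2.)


a . b = 1*(-4) + (-4)*(-3) + 4*5
= -4 + 12 + 20 = 28
|a|^2 = 1^2 + (-4)^2 + 4^2 = 33
|b|^2 = (-4)^2 + (-3)^2 + 5^2 = 50
(a.b)^2 = 28^2 = 784
|a|^2 * |b|^2 = 33 * 50 = 1650
Result = 784 - 1650 = -866


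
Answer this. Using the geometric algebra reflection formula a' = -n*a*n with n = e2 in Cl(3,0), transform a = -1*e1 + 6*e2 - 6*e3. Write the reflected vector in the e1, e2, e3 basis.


Reflection formula: a' = -n*a*n, with n = e2 (unit vector, n^2 = 1).
For reflection through hyperplane perp to e2:
The component along e2 flips sign, others stay.
a = (-1, 6, -6)
a' = (-1, -6, -6)
a' = -1*e1 - 6*e2 - 6*e3


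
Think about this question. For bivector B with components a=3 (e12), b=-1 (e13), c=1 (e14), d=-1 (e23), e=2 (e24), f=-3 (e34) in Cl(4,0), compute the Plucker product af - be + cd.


Plucker relation: af - be + cd
a*f = 3*(-3) = -9
b*e = (-1)*2 = -2
c*d = 1*(-1) = -1
af - be + cd = -9 - (-2) + (-1)
= -8


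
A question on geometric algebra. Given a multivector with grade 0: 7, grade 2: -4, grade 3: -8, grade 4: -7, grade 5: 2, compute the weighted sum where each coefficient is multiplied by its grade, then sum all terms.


Grade-weighted sum = sum of grade_k * coefficient_k
0*7 = 0
2*(-4) = -8
3*(-8) = -24
4*(-7) = -28
5*2 = 10
Total = 0 + (-8) + (-24) + (-28) + 10 = -50


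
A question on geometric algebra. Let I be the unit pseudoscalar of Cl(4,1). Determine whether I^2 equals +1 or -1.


The pseudoscalar I = e1...e_n (product of all n generators) of Cl(p,q) satisfies I^2 = (-1)^(q + n(n-1)/2).
p = 4, q = 1, n = p + q = 5
n(n-1)/2 = 5 * 4 / 2 = 10
Exponent = q + n(n-1)/2 = 1 + 10 = 11
I^2 = (-1)^11 = -1


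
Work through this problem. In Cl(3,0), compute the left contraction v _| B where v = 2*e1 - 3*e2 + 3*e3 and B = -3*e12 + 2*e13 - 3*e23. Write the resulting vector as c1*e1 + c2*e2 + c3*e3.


Left contraction v _| B = <vB>_1 (grade-1 part of the geometric product vB).
Using e1_|e12 = e2, e2_|e12 = -e1, e1_|e13 = e3, e3_|e13 = -e1, e2_|e23 = e3, e3_|e23 = -e2:
e1 coeff: -v2*b12 - v3*b13 = -(-3)*(-3) - (3)*(2) = -15
e2 coeff: v1*b12 - v3*b23 = (2)*(-3) - (3)*(-3) = 3
e3 coeff: v1*b13 + v2*b23 = (2)*(2) + (-3)*(-3) = 13
v _| B = -15*e1 + 3*e2 + 13*e3


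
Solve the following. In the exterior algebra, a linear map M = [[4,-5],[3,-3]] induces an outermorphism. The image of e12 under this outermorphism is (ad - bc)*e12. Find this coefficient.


The outermorphism of a linear map f sends e1^e2 to f(e1)^f(e2).
f(e1) = 4*e1 + 3*e2
f(e2) = -5*e1 - 3*e2
f(e1) ^ f(e2) = (4*e1 + 3*e2) ^ (-5*e1 - 3*e2)
= 4*(-3)*e12 + 3*(-5)*e21
= (-12 - (-15))*e12
= 3*e12
Coefficient = 3


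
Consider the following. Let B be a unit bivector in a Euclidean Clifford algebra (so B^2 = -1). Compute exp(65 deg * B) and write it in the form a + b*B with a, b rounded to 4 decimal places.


For a unit bivector B with B^2 = -1, the exponential series gives
e^(theta*B) = cos(theta) + sin(theta)*B (the GA analogue of Euler's formula).
theta = 65 degrees = 1.134464 rad
cos(65 deg) = 0.4226
sin(65 deg) = 0.9063
exp(theta*B) = 0.4226 + 0.9063*B


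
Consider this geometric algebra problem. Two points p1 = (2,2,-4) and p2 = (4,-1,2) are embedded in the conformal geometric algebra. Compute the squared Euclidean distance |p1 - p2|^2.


p1 - p2 = (-2, 3, -6)
|p1 - p2|^2 = (-2)^2 + 3^2 + (-6)^2
= 4 + 9 + 36
= 49


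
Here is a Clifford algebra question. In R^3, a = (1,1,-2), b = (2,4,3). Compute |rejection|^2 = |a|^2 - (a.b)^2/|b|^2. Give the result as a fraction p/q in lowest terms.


|a|^2 = 1^2 + 1^2 + (-2)^2 = 6
|b|^2 = 2^2 + 4^2 + 3^2 = 29
a . b = 1*2 + 1*4 + (-2)*3 = 0
(a.b)^2 = 0^2 = 0
|rej|^2 = 6 - 0/29
= (174 - 0)/29
= 174/29
In lowest terms: 6/1


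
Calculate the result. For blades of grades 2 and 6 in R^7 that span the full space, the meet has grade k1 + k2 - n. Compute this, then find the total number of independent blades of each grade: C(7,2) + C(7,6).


Meet grade = grade(A) + grade(B) - n
= 2 + 6 - 7 = 1
C(7,2) = 21
C(7,6) = 7
dim_A + dim_B = 21 + 7 = 28


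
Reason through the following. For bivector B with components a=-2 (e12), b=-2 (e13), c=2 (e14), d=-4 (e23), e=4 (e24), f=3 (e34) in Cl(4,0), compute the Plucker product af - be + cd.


Plucker relation: af - be + cd
a*f = (-2)*3 = -6
b*e = (-2)*4 = -8
c*d = 2*(-4) = -8
af - be + cd = -6 - (-8) + (-8)
= -6


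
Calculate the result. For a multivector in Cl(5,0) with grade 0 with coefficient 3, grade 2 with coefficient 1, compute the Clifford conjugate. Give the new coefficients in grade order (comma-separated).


Clifford conjugate sign for grade k: (-1)^(k(k+1)/2)
Grade 0: (-1)^(0*1/2) = (-1)^0 = 1, coeff 3 -> 3
Grade 2: (-1)^(2*3/2) = (-1)^3 = -1, coeff 1 -> -1
Conjugated coefficients: 3, -1


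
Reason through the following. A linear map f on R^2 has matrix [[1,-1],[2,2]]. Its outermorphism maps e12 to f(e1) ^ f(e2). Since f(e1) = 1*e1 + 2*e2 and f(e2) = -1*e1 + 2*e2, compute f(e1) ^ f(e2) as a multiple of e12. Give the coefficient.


The outermorphism of a linear map f sends e1^e2 to f(e1)^f(e2).
f(e1) = 1*e1 + 2*e2
f(e2) = -1*e1 + 2*e2
f(e1) ^ f(e2) = (1*e1 + 2*e2) ^ (-1*e1 + 2*e2)
= 1*2*e12 + 2*(-1)*e21
= (2 - (-2))*e12
= 4*e12
Coefficient = 4


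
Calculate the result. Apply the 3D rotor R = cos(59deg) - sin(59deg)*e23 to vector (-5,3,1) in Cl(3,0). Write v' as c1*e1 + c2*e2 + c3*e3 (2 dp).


Rotor R = cos(59deg) - sin(59deg)*e23
Rotation angle theta = 2 * 59 = 118 degrees in the e23 plane (e2 -> e3).
The component perpendicular to the plane (e1) is invariant: v'_1 = v1 = -5.00
cos(118deg) = -0.4695, sin(118deg) = 0.8829
v'_2 = v2*cos(theta) - v3*sin(theta) = 3*(-0.4695) - 1*0.8829 = -2.29
v'_3 = v2*sin(theta) + v3*cos(theta) = 3*0.8829 + 1*(-0.4695) = 2.18
v' = -5.00*e1 - 2.29*e2 + 2.18*e3


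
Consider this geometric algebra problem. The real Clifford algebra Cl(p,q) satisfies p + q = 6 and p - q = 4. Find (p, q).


We need p + q = 6 and p - q = 4.
Adding: 2p = 6 + 4 = 10, so p = 5.
Then q = 6 - 5 = 1.
(p, q) = (5, 1)


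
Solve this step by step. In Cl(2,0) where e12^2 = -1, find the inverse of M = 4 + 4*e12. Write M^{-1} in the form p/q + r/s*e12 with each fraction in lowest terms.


M = 4 + 4*e12, where e12^2 = -1.
Since M commutes with its reverse ~M = a - b*e12, M * ~M = a^2 - b^2*e12^2 = a^2 + b^2.
So M^{-1} = ~M / (a^2 + b^2) = (a - b*e12)/(a^2 + b^2).
a^2 + b^2 = 16 + 16 = 32
Scalar part = 4/32 = 1/8
Bivector coeff = -4/32 = -1/8
M^{-1} = 1/8 - 1/8*e12


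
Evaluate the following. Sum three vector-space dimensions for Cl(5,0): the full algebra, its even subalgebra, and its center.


n = 5 + 0 = 5
Total dim = 2^5 = 32
Even subalgebra dim = 2^4 = 16
n is odd, so center dim = 2
Sum = 32 + 16 + 2 = 50


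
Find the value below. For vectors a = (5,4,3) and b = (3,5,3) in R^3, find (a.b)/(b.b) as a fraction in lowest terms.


Projection coefficient = (a . b) / (b . b)
a . b = 5*3 + 4*5 + 3*3
= 15 + 20 + 9 = 44
b . b = 3^2 + 5^2 + 3^2
= 9 + 25 + 9 = 43
Coefficient = 44/43
In lowest terms: 44/43


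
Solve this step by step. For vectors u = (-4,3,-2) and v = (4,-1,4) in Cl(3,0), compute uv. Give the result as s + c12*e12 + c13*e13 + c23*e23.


In Cl(3,0): e_i^2 = 1, e_ie_j = -e_je_i for i != j.
Scalar part = u . v = (-4)*4 + 3*(-1) + (-2)*4
= -16 + (-3) + (-8) = -27
e12 coeff = (-4)*(-1) - 3*4 = 4 - 12 = -8
e13 coeff = (-4)*4 - (-2)*4 = -16 - (-8) = -8
e23 coeff = 3*4 - (-2)*(-1) = 12 - 2 = 10
uv = -27 - 8*e12 - 8*e13 + 10*e23


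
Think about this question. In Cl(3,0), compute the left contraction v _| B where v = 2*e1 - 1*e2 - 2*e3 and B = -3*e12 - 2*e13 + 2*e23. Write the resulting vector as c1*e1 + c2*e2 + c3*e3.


Left contraction v _| B = <vB>_1 (grade-1 part of the geometric product vB).
Using e1_|e12 = e2, e2_|e12 = -e1, e1_|e13 = e3, e3_|e13 = -e1, e2_|e23 = e3, e3_|e23 = -e2:
e1 coeff: -v2*b12 - v3*b13 = -(-1)*(-3) - (-2)*(-2) = -7
e2 coeff: v1*b12 - v3*b23 = (2)*(-3) - (-2)*(2) = -2
e3 coeff: v1*b13 + v2*b23 = (2)*(-2) + (-1)*(2) = -6
v _| B = -7*e1 - 2*e2 - 6*e3


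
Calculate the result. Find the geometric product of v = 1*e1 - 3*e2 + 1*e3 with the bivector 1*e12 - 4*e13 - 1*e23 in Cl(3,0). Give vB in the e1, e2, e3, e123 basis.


vB has grade-1 (vector) and grade-3 (trivector) parts: vB = (v _| B) + (v ^ B).
Vector part <vB>_1:
  e1: -v2*b12 - v3*b13 = -(-3)*(1) - (1)*(-4) = 7
  e2: v1*b12 - v3*b23 = (1)*(1) - (1)*(-1) = 2
  e3: v1*b13 + v2*b23 = (1)*(-4) + (-3)*(-1) = -1
Trivector part <vB>_3:
  e123: v1*b23 - v2*b13 + v3*b12 = (1)*(-1) - (-3)*(-4) + (1)*(1) = -12
vB = 7*e1 + 2*e2 - 1*e3 - 12*e123


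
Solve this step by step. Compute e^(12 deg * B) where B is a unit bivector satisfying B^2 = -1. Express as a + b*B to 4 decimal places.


For a unit bivector B with B^2 = -1, the exponential series gives
e^(theta*B) = cos(theta) + sin(theta)*B (the GA analogue of Euler's formula).
theta = 12 degrees = 0.20944 rad
cos(12 deg) = 0.9781
sin(12 deg) = 0.2079
exp(theta*B) = 0.9781 + 0.2079*B


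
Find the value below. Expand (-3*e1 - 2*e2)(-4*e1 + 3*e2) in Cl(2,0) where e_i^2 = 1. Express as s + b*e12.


Expand: (-3*e1 - 2*e2)(-4*e1 + 3*e2)
= (-3)*(-4)*e1e1 + (-3)*3*e1e2 + (-2)*(-4)*e2e1 + (-2)*3*e2e2
Using e1^2 = e2^2 = 1, e2e1 = -e1e2:
Scalar part s = (-3)*(-4) + (-2)*3 = 12 + (-6) = 6
Bivector part b = (-3)*3 - (-2)*(-4) = -9 - 8 = -17
uv = 6 - 17*e12


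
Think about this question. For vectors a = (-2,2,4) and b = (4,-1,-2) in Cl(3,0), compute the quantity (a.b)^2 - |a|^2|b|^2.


a . b = (-2)*4 + 2*(-1) + 4*(-2)
= -8 + (-2) + (-8) = -18
|a|^2 = (-2)^2 + 2^2 + 4^2 = 24
|b|^2 = 4^2 + (-1)^2 + (-2)^2 = 21
(a.b)^2 = (-18)^2 = 324
|a|^2 * |b|^2 = 24 * 21 = 504
Result = 324 - 504 = -180


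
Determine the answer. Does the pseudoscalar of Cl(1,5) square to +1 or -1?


The pseudoscalar I = e1...e_n (product of all n generators) of Cl(p,q) satisfies I^2 = (-1)^(q + n(n-1)/2).
p = 1, q = 5, n = p + q = 6
n(n-1)/2 = 6 * 5 / 2 = 15
Exponent = q + n(n-1)/2 = 5 + 15 = 20
I^2 = (-1)^20 = +1


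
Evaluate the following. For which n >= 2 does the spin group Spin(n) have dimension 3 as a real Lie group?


dim Spin(n) = dim so(n) = n(n-1)/2.
Solve n(n-1)/2 = 3, i.e. n^2 - n - 6 = 0.
Discriminant = 1 + 8*3 = 25
n = (1 + sqrt(25))/2 = (1 + 5)/2 = 3


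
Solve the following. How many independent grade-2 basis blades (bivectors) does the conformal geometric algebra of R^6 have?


The conformal model of R^6 uses Cl(7,1) with m = 6 + 2 = 8 generators.
Number of grade-2 blades = C(m, 2) = C(8, 2)
= 8*7/2 = 28


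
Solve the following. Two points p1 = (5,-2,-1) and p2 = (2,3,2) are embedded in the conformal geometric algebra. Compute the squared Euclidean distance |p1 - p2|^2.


p1 - p2 = (3, -5, -3)
|p1 - p2|^2 = 3^2 + (-5)^2 + (-3)^2
= 9 + 25 + 9
= 43


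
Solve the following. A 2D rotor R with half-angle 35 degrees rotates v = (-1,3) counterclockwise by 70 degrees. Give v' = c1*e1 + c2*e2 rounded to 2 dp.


Rotor R = cos(35deg) - sin(35deg)*e12
Rotation angle theta = 2 * 35 = 70 degrees
v' = R*v*~R rotates v by theta.
cos(70deg) = 0.3420, sin(70deg) = 0.9397
v'_1 = -1*cos(70deg) - 3*sin(70deg)
= -1*0.3420 - 3*0.9397
= -3.16
v'_2 = -1*sin(70deg) + 3*cos(70deg)
= -1*0.9397 + 3*0.3420
= 0.09
v' = -3.16*e1 + 0.09*e2


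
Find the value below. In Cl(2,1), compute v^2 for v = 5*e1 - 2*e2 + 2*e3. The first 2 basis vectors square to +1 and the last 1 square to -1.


v^2 = sum of c_i^2 * e_i^2
Positive signature terms (e_i^2 = +1): 5^2 + (-2)^2 = 29
Negative signature terms (e_j^2 = -1): 2^2 = 4
v^2 = 29 - 4 = 25


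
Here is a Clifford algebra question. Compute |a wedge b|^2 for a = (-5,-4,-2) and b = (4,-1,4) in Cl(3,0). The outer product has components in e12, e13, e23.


a wedge b = (a1*b2 - a2*b1)*e12 + (a1*b3 - a3*b1)*e13 + (a2*b3 - a3*b2)*e23
e12 coeff: (-5)*(-1) - (-4)*4 = 5 - (-16) = 21
e13 coeff: (-5)*4 - (-2)*4 = -20 - (-8) = -12
e23 coeff: (-4)*4 - (-2)*(-1) = -16 - 2 = -18
|a wedge b|^2 = 21^2 + (-12)^2 + (-18)^2
= 441 + 144 + 324
= 909


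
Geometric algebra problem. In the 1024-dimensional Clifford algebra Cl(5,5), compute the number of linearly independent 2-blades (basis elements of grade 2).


Number of grade-k basis blades in Cl(p,q) with n = p + q is C(n, k).
n = 5 + 5 = 10
C(10, 2) = 10! / (2! * 8!)
= 3628800 / (2 * 40320)
= 45


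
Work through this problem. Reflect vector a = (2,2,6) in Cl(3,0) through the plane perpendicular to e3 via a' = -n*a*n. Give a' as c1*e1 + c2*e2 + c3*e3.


Reflection formula: a' = -n*a*n, with n = e3 (unit vector, n^2 = 1).
For reflection through hyperplane perp to e3:
The component along e3 flips sign, others stay.
a = (2, 2, 6)
a' = (2, 2, -6)
a' = 2*e1 + 2*e2 - 6*e3


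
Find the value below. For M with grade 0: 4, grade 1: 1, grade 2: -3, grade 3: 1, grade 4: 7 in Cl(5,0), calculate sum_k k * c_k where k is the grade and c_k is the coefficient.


Grade-weighted sum = sum of grade_k * coefficient_k
0*4 = 0
1*1 = 1
2*(-3) = -6
3*1 = 3
4*7 = 28
Total = 0 + 1 + (-6) + 3 + 28 = 26


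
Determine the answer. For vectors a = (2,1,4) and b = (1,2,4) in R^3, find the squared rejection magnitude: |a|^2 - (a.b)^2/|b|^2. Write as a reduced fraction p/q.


|a|^2 = 2^2 + 1^2 + 4^2 = 21
|b|^2 = 1^2 + 2^2 + 4^2 = 21
a . b = 2*1 + 1*2 + 4*4 = 20
(a.b)^2 = 20^2 = 400
|rej|^2 = 21 - 400/21
= (441 - 400)/21
= 41/21
In lowest terms: 41/21


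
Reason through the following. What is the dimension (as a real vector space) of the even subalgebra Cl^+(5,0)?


Even subalgebra dimension = 2^(n-1)
n = 5 + 0 = 5
2^(5 - 1) = 2^4 = 16
Verification: sum of C(5,k) for even k = 1 + 10 + 5 = 16
Result = 16


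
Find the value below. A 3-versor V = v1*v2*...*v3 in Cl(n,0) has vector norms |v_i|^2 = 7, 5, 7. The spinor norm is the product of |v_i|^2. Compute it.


Spinor norm N(V) = |v1|^2 * |v2|^2 * ... * |v3|^2
= 7 * 5 * 7
Running product: 7, 35, 245
N(V) = 245


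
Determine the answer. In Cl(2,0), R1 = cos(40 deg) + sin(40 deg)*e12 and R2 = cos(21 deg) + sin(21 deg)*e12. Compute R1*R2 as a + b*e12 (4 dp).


Same-plane rotors commute and their half-angles add:
R1*R2 = cos(a1 + a2) + sin(a1 + a2)*e12.
a1 + a2 = 40 + 21 = 61 deg
cos(61 deg) = 0.4848
sin(61 deg) = 0.8746
R1*R2 = 0.4848 + 0.8746*e12


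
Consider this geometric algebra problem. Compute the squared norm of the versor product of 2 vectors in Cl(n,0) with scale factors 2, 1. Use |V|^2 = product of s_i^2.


Each vector v_i has |v_i|^2 = s_i^2
Squared scales: 2^2 = 4, 1^2 = 1
|V|^2 = 4 * 1
= 4
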